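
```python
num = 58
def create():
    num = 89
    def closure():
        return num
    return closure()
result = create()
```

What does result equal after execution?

Step 1: num = 58 globally, but create() defines num = 89 locally.
Step 2: closure() looks up num. Not in local scope, so checks enclosing scope (create) and finds num = 89.
Step 3: result = 89

The answer is 89.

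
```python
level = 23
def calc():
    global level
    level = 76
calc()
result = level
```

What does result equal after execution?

Step 1: level = 23 globally.
Step 2: calc() declares global level and sets it to 76.
Step 3: After calc(), global level = 76. result = 76

The answer is 76.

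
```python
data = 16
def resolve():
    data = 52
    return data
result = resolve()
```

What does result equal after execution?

Step 1: Global data = 16.
Step 2: resolve() creates local data = 52, shadowing the global.
Step 3: Returns local data = 52. result = 52

The answer is 52.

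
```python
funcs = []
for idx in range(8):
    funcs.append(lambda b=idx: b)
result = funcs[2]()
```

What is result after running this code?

Step 1: Default argument b=idx captures idx's value at each iteration.
Step 2: funcs[2] captured b = 2 when idx was 2.
Step 3: result = 2

The answer is 2.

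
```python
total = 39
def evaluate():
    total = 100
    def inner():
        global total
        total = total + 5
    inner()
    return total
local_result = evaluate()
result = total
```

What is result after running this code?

Step 1: Global total = 39. evaluate() creates local total = 100.
Step 2: inner() declares global total and adds 5: global total = 39 + 5 = 44.
Step 3: evaluate() returns its local total = 100 (unaffected by inner).
Step 4: result = global total = 44

The answer is 44.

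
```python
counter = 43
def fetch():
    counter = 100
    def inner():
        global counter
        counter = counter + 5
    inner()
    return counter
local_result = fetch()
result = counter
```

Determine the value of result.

Step 1: Global counter = 43. fetch() creates local counter = 100.
Step 2: inner() declares global counter and adds 5: global counter = 43 + 5 = 48.
Step 3: fetch() returns its local counter = 100 (unaffected by inner).
Step 4: result = global counter = 48

The answer is 48.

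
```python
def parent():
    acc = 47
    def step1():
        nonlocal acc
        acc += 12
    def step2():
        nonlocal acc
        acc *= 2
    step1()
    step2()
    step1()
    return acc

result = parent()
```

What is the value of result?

Step 1: acc = 47.
Step 2: step1(): acc = 47 + 12 = 59.
Step 3: step2(): acc = 59 * 2 = 118.
Step 4: step1(): acc = 118 + 12 = 130. result = 130

The answer is 130.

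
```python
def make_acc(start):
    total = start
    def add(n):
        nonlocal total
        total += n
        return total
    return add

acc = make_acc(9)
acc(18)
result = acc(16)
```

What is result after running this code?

Step 1: make_acc(9) creates closure with total = 9.
Step 2: First acc(18): total = 9 + 18 = 27.
Step 3: Second acc(16): total = 27 + 16 = 43. result = 43

The answer is 43.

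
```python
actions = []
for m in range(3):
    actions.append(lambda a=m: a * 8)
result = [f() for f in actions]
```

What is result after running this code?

Step 1: Default arg a=m captures m at each iteration.
Step 2: actions[k] has a defaulting to k, returns k * 8.
Step 3: result = [0, 8, 16]

The answer is [0, 8, 16].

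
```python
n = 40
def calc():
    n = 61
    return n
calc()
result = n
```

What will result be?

Step 1: n = 40 globally.
Step 2: calc() creates a LOCAL n = 61 (no global keyword!).
Step 3: The global n is unchanged. result = 40

The answer is 40.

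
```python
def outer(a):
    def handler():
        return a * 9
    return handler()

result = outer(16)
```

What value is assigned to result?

Step 1: outer(16) binds parameter a = 16.
Step 2: handler() accesses a = 16 from enclosing scope.
Step 3: result = 16 * 9 = 144

The answer is 144.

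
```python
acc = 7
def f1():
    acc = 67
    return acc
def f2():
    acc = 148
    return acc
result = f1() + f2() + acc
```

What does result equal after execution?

Step 1: Each function shadows global acc with its own local.
Step 2: f1() returns 67, f2() returns 148.
Step 3: Global acc = 7 is unchanged. result = 67 + 148 + 7 = 222

The answer is 222.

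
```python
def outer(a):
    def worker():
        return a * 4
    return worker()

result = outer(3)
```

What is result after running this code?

Step 1: outer(3) binds parameter a = 3.
Step 2: worker() accesses a = 3 from enclosing scope.
Step 3: result = 3 * 4 = 12

The answer is 12.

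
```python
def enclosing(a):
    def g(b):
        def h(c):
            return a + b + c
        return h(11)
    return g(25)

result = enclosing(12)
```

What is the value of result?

Step 1: a = 12, b = 25, c = 11 across three nested scopes.
Step 2: h() accesses all three via LEGB rule.
Step 3: result = 12 + 25 + 11 = 48

The answer is 48.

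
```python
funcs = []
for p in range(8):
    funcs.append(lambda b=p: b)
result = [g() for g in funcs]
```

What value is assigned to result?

Step 1: Default arg b=p captures p at each iteration.
Step 2: Each lambda has its own default: 0, 1, ..., 7.
Step 3: result = [0, 1, 2, 3, 4, 5, 6, 7]

The answer is [0, 1, 2, 3, 4, 5, 6, 7].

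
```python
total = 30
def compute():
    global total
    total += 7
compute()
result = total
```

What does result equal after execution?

Step 1: total = 30 globally.
Step 2: compute() modifies global total: total += 7 = 37.
Step 3: result = 37

The answer is 37.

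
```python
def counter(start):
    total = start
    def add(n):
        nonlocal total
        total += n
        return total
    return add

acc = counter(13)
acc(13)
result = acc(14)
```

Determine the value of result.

Step 1: counter(13) creates closure with total = 13.
Step 2: First acc(13): total = 13 + 13 = 26.
Step 3: Second acc(14): total = 26 + 14 = 40. result = 40

The answer is 40.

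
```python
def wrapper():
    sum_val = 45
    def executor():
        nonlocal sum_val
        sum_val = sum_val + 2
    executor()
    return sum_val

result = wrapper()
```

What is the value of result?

Step 1: wrapper() sets sum_val = 45.
Step 2: executor() uses nonlocal to modify sum_val in wrapper's scope: sum_val = 45 + 2 = 47.
Step 3: wrapper() returns the modified sum_val = 47

The answer is 47.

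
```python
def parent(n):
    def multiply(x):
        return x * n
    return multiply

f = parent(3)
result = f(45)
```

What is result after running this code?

Step 1: parent(3) returns multiply closure with n = 3.
Step 2: f(45) computes 45 * 3 = 135.
Step 3: result = 135

The answer is 135.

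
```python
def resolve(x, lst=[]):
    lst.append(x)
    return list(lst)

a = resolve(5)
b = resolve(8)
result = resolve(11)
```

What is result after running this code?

Step 1: Default list is shared. list() creates copies for return values.
Step 2: Internal list grows: [5] -> [5, 8] -> [5, 8, 11].
Step 3: result = [5, 8, 11]

The answer is [5, 8, 11].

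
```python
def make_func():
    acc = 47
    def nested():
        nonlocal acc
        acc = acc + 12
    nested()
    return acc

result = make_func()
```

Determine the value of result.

Step 1: make_func() sets acc = 47.
Step 2: nested() uses nonlocal to modify acc in make_func's scope: acc = 47 + 12 = 59.
Step 3: make_func() returns the modified acc = 59

The answer is 59.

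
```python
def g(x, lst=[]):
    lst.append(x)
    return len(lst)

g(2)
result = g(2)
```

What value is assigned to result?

Step 1: Mutable default list persists between calls.
Step 2: First call: lst = [2], len = 1. Second call: lst = [2, 2], len = 2.
Step 3: result = 2

The answer is 2.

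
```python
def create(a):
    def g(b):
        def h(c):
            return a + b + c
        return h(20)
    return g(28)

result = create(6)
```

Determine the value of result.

Step 1: a = 6, b = 28, c = 20 across three nested scopes.
Step 2: h() accesses all three via LEGB rule.
Step 3: result = 6 + 28 + 20 = 54

The answer is 54.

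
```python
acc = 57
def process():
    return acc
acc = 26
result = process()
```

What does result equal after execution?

Step 1: acc is first set to 57, then reassigned to 26.
Step 2: process() is called after the reassignment, so it looks up the current global acc = 26.
Step 3: result = 26

The answer is 26.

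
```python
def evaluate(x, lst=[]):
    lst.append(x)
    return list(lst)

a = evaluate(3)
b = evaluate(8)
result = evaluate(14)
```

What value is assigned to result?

Step 1: Default list is shared. list() creates copies for return values.
Step 2: Internal list grows: [3] -> [3, 8] -> [3, 8, 14].
Step 3: result = [3, 8, 14]

The answer is [3, 8, 14].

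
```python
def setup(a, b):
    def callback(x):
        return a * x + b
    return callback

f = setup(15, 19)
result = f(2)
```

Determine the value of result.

Step 1: setup(15, 19) captures a = 15, b = 19.
Step 2: f(2) computes 15 * 2 + 19 = 49.
Step 3: result = 49

The answer is 49.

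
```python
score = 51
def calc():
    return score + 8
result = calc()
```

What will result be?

Step 1: score = 51 is defined globally.
Step 2: calc() looks up score from global scope = 51, then computes 51 + 8 = 59.
Step 3: result = 59

The answer is 59.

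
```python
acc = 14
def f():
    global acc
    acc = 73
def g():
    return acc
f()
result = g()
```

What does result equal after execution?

Step 1: acc = 14.
Step 2: f() sets global acc = 73.
Step 3: g() reads global acc = 73. result = 73

The answer is 73.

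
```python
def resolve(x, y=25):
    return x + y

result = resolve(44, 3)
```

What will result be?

Step 1: resolve(44, 3) overrides default y with 3.
Step 2: Returns 44 + 3 = 47.
Step 3: result = 47

The answer is 47.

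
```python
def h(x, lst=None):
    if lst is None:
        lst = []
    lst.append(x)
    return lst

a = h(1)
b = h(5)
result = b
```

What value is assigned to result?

Step 1: None default with guard creates a NEW list each call.
Step 2: a = [1] (fresh list). b = [5] (another fresh list).
Step 3: result = [5] (this is the fix for mutable default)

The answer is [5].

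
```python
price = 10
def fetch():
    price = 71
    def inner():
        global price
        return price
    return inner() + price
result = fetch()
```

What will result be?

Step 1: Global price = 10. fetch() shadows with local price = 71.
Step 2: inner() uses global keyword, so inner() returns global price = 10.
Step 3: fetch() returns 10 + 71 = 81

The answer is 81.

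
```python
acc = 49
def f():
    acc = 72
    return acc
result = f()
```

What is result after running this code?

Step 1: Global acc = 49.
Step 2: f() creates local acc = 72, shadowing the global.
Step 3: Returns local acc = 72. result = 72

The answer is 72.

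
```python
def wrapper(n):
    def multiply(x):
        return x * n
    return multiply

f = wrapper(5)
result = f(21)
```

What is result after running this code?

Step 1: wrapper(5) returns multiply closure with n = 5.
Step 2: f(21) computes 21 * 5 = 105.
Step 3: result = 105

The answer is 105.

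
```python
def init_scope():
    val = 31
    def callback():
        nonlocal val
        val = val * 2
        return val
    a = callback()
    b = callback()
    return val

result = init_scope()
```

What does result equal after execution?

Step 1: val starts at 31.
Step 2: First callback(): val = 31 * 2 = 62.
Step 3: Second callback(): val = 62 * 2 = 124.
Step 4: result = 124

The answer is 124.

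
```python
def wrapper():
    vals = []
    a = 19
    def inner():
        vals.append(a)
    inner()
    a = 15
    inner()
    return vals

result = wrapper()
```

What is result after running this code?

Step 1: a = 19. inner() appends current a to vals.
Step 2: First inner(): appends 19. Then a = 15.
Step 3: Second inner(): appends 15 (closure sees updated a). result = [19, 15]

The answer is [19, 15].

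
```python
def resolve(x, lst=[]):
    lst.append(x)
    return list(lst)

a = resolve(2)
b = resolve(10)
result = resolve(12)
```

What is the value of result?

Step 1: Default list is shared. list() creates copies for return values.
Step 2: Internal list grows: [2] -> [2, 10] -> [2, 10, 12].
Step 3: result = [2, 10, 12]

The answer is [2, 10, 12].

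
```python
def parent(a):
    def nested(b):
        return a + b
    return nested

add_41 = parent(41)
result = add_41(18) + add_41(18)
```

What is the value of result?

Step 1: add_41 captures a = 41.
Step 2: add_41(18) = 41 + 18 = 59, called twice.
Step 3: result = 59 + 59 = 118

The answer is 118.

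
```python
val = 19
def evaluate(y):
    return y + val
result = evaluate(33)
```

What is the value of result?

Step 1: val = 19 is defined globally.
Step 2: evaluate(33) uses parameter y = 33 and looks up val from global scope = 19.
Step 3: result = 33 + 19 = 52

The answer is 52.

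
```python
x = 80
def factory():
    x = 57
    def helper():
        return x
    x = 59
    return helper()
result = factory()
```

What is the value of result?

Step 1: factory() sets x = 57, then later x = 59.
Step 2: helper() is called after x is reassigned to 59. Closures capture variables by reference, not by value.
Step 3: result = 59

The answer is 59.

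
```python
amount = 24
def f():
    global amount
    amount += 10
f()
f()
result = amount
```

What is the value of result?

Step 1: amount = 24.
Step 2: First f(): amount = 24 + 10 = 34.
Step 3: Second f(): amount = 34 + 10 = 44. result = 44

The answer is 44.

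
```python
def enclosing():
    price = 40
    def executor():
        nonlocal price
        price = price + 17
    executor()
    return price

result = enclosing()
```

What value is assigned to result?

Step 1: enclosing() sets price = 40.
Step 2: executor() uses nonlocal to modify price in enclosing's scope: price = 40 + 17 = 57.
Step 3: enclosing() returns the modified price = 57

The answer is 57.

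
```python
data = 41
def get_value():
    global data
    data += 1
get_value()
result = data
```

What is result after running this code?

Step 1: data = 41 globally.
Step 2: get_value() modifies global data: data += 1 = 42.
Step 3: result = 42

The answer is 42.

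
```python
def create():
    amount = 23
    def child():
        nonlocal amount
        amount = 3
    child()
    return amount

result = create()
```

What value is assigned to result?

Step 1: create() sets amount = 23.
Step 2: child() uses nonlocal to reassign amount = 3.
Step 3: result = 3

The answer is 3.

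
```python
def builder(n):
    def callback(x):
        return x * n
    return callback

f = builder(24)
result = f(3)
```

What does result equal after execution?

Step 1: builder(24) creates a closure capturing n = 24.
Step 2: f(3) computes 3 * 24 = 72.
Step 3: result = 72

The answer is 72.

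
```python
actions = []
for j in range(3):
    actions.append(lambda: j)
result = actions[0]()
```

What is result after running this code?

Step 1: The loop creates 3 lambdas, all referencing the same variable j.
Step 2: After the loop, j = 2 (final value).
Step 3: actions[0]() looks up j at call time and finds 2. This is the late binding gotcha. result = 2

The answer is 2.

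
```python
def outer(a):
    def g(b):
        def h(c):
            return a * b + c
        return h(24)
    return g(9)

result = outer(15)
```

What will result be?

Step 1: a = 15, b = 9, c = 24.
Step 2: h() computes a * b + c = 15 * 9 + 24 = 159.
Step 3: result = 159

The answer is 159.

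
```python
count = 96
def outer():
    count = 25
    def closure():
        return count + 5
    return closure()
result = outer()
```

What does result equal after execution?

Step 1: outer() shadows global count with count = 25.
Step 2: closure() finds count = 25 in enclosing scope, computes 25 + 5 = 30.
Step 3: result = 30

The answer is 30.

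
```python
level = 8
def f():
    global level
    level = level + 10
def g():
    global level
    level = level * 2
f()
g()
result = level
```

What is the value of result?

Step 1: level = 8.
Step 2: f() adds 10: level = 8 + 10 = 18.
Step 3: g() doubles: level = 18 * 2 = 36.
Step 4: result = 36

The answer is 36.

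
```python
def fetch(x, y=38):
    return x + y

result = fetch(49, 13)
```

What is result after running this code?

Step 1: fetch(49, 13) overrides default y with 13.
Step 2: Returns 49 + 13 = 62.
Step 3: result = 62

The answer is 62.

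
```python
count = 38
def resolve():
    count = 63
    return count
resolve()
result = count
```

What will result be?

Step 1: Global count = 38.
Step 2: resolve() creates local count = 63 (shadow, not modification).
Step 3: After resolve() returns, global count is unchanged. result = 38

The answer is 38.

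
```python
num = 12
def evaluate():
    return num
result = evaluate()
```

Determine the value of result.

Step 1: num = 12 is defined in the global scope.
Step 2: evaluate() looks up num. No local num exists, so Python checks the global scope via LEGB rule and finds num = 12.
Step 3: result = 12

The answer is 12.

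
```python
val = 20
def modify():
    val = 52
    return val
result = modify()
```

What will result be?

Step 1: Global val = 20.
Step 2: modify() creates local val = 52, shadowing the global.
Step 3: Returns local val = 52. result = 52

The answer is 52.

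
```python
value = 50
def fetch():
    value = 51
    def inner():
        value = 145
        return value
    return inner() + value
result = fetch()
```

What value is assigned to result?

Step 1: fetch() has local value = 51. inner() has local value = 145.
Step 2: inner() returns its local value = 145.
Step 3: fetch() returns 145 + its own value (51) = 196

The answer is 196.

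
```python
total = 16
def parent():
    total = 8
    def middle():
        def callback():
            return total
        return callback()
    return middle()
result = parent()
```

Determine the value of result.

Step 1: parent() defines total = 8. middle() and callback() have no local total.
Step 2: callback() checks local (none), enclosing middle() (none), enclosing parent() and finds total = 8.
Step 3: result = 8

The answer is 8.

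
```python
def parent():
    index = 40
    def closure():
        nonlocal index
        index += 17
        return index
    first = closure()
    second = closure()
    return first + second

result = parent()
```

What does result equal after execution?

Step 1: index starts at 40.
Step 2: First call: index = 40 + 17 = 57, returns 57.
Step 3: Second call: index = 57 + 17 = 74, returns 74.
Step 4: result = 57 + 74 = 131

The answer is 131.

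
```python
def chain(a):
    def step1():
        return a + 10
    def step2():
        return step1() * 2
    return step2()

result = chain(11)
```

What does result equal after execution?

Step 1: chain(11) captures a = 11.
Step 2: step2() calls step1() which returns 11 + 10 = 21.
Step 3: step2() returns 21 * 2 = 42

The answer is 42.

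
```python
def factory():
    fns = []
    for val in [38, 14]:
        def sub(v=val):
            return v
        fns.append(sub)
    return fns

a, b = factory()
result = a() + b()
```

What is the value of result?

Step 1: Default argument v=val captures val at each iteration.
Step 2: a() returns 38 (captured at first iteration), b() returns 14 (captured at second).
Step 3: result = 38 + 14 = 52

The answer is 52.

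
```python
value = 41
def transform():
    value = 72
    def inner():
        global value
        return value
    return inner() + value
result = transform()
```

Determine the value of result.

Step 1: Global value = 41. transform() shadows with local value = 72.
Step 2: inner() uses global keyword, so inner() returns global value = 41.
Step 3: transform() returns 41 + 72 = 113

The answer is 113.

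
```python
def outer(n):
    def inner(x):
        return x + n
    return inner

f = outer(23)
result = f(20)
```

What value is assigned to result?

Step 1: outer(23) creates a closure that captures n = 23.
Step 2: f(20) calls the closure with x = 20, returning 20 + 23 = 43.
Step 3: result = 43

The answer is 43.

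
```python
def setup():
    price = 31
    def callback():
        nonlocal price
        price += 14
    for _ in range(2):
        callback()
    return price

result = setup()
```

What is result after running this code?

Step 1: price = 31.
Step 2: callback() is called 2 times in a loop, each adding 14 via nonlocal.
Step 3: price = 31 + 14 * 2 = 59

The answer is 59.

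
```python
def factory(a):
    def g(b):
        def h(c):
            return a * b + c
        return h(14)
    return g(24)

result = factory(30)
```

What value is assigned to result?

Step 1: a = 30, b = 24, c = 14.
Step 2: h() computes a * b + c = 30 * 24 + 14 = 734.
Step 3: result = 734

The answer is 734.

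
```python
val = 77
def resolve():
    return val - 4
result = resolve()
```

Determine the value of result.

Step 1: val = 77 is defined globally.
Step 2: resolve() looks up val from global scope = 77, then computes 77 - 4 = 73.
Step 3: result = 73

The answer is 73.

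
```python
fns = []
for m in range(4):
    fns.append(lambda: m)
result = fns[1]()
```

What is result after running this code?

Step 1: The loop creates 4 lambdas, all referencing the same variable m.
Step 2: After the loop, m = 3 (final value).
Step 3: fns[1]() looks up m at call time and finds 3. This is the late binding gotcha. result = 3

The answer is 3.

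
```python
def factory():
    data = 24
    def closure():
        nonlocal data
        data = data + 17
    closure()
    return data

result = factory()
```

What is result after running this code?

Step 1: factory() sets data = 24.
Step 2: closure() uses nonlocal to modify data in factory's scope: data = 24 + 17 = 41.
Step 3: factory() returns the modified data = 41

The answer is 41.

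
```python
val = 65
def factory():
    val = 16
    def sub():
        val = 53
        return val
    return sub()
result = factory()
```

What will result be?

Step 1: Three scopes define val: global (65), factory (16), sub (53).
Step 2: sub() has its own local val = 53, which shadows both enclosing and global.
Step 3: result = 53 (local wins in LEGB)

The answer is 53.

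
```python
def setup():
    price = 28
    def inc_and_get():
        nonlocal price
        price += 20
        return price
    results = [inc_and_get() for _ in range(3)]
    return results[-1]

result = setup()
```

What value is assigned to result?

Step 1: price = 28.
Step 2: Three calls to inc_and_get(), each adding 20.
Step 3: Last value = 28 + 20 * 3 = 88

The answer is 88.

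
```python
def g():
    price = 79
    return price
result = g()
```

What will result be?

Step 1: g() defines price = 79 in its local scope.
Step 2: return price finds the local variable price = 79.
Step 3: result = 79

The answer is 79.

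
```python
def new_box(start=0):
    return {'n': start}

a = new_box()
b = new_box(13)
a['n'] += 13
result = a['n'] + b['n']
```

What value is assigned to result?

Step 1: new_box() returns a new dict each call (immutable default 0).
Step 2: a = {'n': 0}, b = {'n': 13}.
Step 3: a['n'] += 13 = 13. result = 13 + 13 = 26

The answer is 26.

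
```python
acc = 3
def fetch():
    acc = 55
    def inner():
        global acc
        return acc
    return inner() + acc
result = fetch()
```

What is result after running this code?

Step 1: Global acc = 3. fetch() shadows with local acc = 55.
Step 2: inner() uses global keyword, so inner() returns global acc = 3.
Step 3: fetch() returns 3 + 55 = 58

The answer is 58.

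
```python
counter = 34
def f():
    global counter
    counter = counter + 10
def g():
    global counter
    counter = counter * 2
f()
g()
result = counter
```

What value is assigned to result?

Step 1: counter = 34.
Step 2: f() adds 10: counter = 34 + 10 = 44.
Step 3: g() doubles: counter = 44 * 2 = 88.
Step 4: result = 88

The answer is 88.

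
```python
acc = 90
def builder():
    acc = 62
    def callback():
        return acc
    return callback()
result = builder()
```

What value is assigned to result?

Step 1: acc = 90 globally, but builder() defines acc = 62 locally.
Step 2: callback() looks up acc. Not in local scope, so checks enclosing scope (builder) and finds acc = 62.
Step 3: result = 62

The answer is 62.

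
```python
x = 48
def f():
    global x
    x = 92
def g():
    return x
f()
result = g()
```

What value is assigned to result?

Step 1: x = 48.
Step 2: f() sets global x = 92.
Step 3: g() reads global x = 92. result = 92

The answer is 92.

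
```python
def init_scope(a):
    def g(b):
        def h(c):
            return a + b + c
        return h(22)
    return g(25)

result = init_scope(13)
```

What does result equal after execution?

Step 1: a = 13, b = 25, c = 22 across three nested scopes.
Step 2: h() accesses all three via LEGB rule.
Step 3: result = 13 + 25 + 22 = 60

The answer is 60.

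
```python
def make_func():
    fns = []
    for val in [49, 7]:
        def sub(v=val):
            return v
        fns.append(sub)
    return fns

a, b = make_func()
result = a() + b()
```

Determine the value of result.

Step 1: Default argument v=val captures val at each iteration.
Step 2: a() returns 49 (captured at first iteration), b() returns 7 (captured at second).
Step 3: result = 49 + 7 = 56

The answer is 56.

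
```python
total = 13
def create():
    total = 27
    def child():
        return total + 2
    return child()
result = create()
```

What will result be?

Step 1: create() shadows global total with total = 27.
Step 2: child() finds total = 27 in enclosing scope, computes 27 + 2 = 29.
Step 3: result = 29

The answer is 29.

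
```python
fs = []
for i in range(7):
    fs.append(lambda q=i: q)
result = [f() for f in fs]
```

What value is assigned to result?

Step 1: Default arg q=i captures i at each iteration.
Step 2: Each lambda has its own default: 0, 1, ..., 6.
Step 3: result = [0, 1, 2, 3, 4, 5, 6]

The answer is [0, 1, 2, 3, 4, 5, 6].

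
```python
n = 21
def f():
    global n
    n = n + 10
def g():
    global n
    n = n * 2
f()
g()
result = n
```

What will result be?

Step 1: n = 21.
Step 2: f() adds 10: n = 21 + 10 = 31.
Step 3: g() doubles: n = 31 * 2 = 62.
Step 4: result = 62

The answer is 62.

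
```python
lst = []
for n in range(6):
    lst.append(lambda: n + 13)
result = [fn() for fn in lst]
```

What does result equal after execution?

Step 1: All lambdas capture n by reference. After the loop, n = 5.
Step 2: Each call returns 5 + 13 = 18.
Step 3: result = [18, 18, 18, 18, 18, 18]

The answer is [18, 18, 18, 18, 18, 18].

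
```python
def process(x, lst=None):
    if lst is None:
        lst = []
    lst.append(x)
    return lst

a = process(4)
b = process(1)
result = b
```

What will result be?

Step 1: None default with guard creates a NEW list each call.
Step 2: a = [4] (fresh list). b = [1] (another fresh list).
Step 3: result = [1] (this is the fix for mutable default)

The answer is [1].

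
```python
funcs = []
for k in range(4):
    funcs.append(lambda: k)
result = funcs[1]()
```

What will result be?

Step 1: The loop creates 4 lambdas, all referencing the same variable k.
Step 2: After the loop, k = 3 (final value).
Step 3: funcs[1]() looks up k at call time and finds 3. This is the late binding gotcha. result = 3

The answer is 3.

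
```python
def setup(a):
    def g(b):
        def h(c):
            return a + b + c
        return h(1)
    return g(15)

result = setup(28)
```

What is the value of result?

Step 1: a = 28, b = 15, c = 1 across three nested scopes.
Step 2: h() accesses all three via LEGB rule.
Step 3: result = 28 + 15 + 1 = 44

The answer is 44.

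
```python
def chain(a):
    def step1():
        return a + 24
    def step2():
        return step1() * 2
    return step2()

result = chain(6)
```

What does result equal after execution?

Step 1: chain(6) captures a = 6.
Step 2: step2() calls step1() which returns 6 + 24 = 30.
Step 3: step2() returns 30 * 2 = 60

The answer is 60.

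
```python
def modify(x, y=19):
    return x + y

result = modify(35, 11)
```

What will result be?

Step 1: modify(35, 11) overrides default y with 11.
Step 2: Returns 35 + 11 = 46.
Step 3: result = 46

The answer is 46.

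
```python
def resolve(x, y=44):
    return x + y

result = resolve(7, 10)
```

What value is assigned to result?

Step 1: resolve(7, 10) overrides default y with 10.
Step 2: Returns 7 + 10 = 17.
Step 3: result = 17

The answer is 17.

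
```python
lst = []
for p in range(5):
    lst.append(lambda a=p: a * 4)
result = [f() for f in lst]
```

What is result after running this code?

Step 1: Default arg a=p captures p at each iteration.
Step 2: lst[k] has a defaulting to k, returns k * 4.
Step 3: result = [0, 4, 8, 12, 16]

The answer is [0, 4, 8, 12, 16].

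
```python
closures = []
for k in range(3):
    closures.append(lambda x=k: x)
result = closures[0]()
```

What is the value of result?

Step 1: Default argument x=k captures k's value at each iteration.
Step 2: closures[0] captured x = 0 when k was 0.
Step 3: result = 0

The answer is 0.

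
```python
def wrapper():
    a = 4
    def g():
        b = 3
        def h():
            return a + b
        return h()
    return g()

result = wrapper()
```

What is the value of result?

Step 1: wrapper() defines a = 4. g() defines b = 3.
Step 2: h() accesses both from enclosing scopes: a = 4, b = 3.
Step 3: result = 4 + 3 = 7

The answer is 7.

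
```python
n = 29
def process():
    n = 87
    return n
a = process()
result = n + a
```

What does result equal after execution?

Step 1: Global n = 29. process() returns local n = 87.
Step 2: a = 87. Global n still = 29.
Step 3: result = 29 + 87 = 116

The answer is 116.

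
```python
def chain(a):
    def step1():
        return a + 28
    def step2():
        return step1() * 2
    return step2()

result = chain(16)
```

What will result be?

Step 1: chain(16) captures a = 16.
Step 2: step2() calls step1() which returns 16 + 28 = 44.
Step 3: step2() returns 44 * 2 = 88

The answer is 88.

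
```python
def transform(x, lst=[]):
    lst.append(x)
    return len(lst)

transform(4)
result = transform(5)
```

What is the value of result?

Step 1: Mutable default list persists between calls.
Step 2: First call: lst = [4], len = 1. Second call: lst = [4, 5], len = 2.
Step 3: result = 2

The answer is 2.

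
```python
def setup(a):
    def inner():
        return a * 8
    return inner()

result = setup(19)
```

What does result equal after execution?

Step 1: setup(19) binds parameter a = 19.
Step 2: inner() accesses a = 19 from enclosing scope.
Step 3: result = 19 * 8 = 152

The answer is 152.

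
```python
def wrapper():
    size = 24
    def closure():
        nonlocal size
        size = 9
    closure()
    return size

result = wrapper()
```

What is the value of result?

Step 1: wrapper() sets size = 24.
Step 2: closure() uses nonlocal to reassign size = 9.
Step 3: result = 9

The answer is 9.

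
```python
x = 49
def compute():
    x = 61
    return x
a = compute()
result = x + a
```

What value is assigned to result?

Step 1: Global x = 49. compute() returns local x = 61.
Step 2: a = 61. Global x still = 49.
Step 3: result = 49 + 61 = 110

The answer is 110.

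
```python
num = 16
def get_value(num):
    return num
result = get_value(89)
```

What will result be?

Step 1: Global num = 16.
Step 2: get_value(89) takes parameter num = 89, which shadows the global.
Step 3: result = 89

The answer is 89.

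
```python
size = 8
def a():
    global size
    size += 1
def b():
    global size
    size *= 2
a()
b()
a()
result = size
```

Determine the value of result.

Step 1: size = 8.
Step 2: a(): size = 8 + 1 = 9.
Step 3: b(): size = 9 * 2 = 18.
Step 4: a(): size = 18 + 1 = 19

The answer is 19.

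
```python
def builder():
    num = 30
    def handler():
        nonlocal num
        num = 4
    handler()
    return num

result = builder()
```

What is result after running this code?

Step 1: builder() sets num = 30.
Step 2: handler() uses nonlocal to reassign num = 4.
Step 3: result = 4

The answer is 4.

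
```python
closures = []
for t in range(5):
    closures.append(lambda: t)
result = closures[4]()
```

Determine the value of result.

Step 1: The loop creates 5 lambdas, all referencing the same variable t.
Step 2: After the loop, t = 4 (final value).
Step 3: closures[4]() looks up t at call time and finds 4. This is the late binding gotcha. result = 4

The answer is 4.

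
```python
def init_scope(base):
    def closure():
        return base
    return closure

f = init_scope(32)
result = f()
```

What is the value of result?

Step 1: init_scope(32) creates closure capturing base = 32.
Step 2: f() returns the captured base = 32.
Step 3: result = 32

The answer is 32.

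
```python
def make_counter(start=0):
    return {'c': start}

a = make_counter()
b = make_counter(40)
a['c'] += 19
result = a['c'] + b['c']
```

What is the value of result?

Step 1: make_counter() returns a new dict each call (immutable default 0).
Step 2: a = {'c': 0}, b = {'c': 40}.
Step 3: a['c'] += 19 = 19. result = 19 + 40 = 59

The answer is 59.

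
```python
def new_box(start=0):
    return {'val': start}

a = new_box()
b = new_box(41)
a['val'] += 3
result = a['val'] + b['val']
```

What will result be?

Step 1: new_box() returns a new dict each call (immutable default 0).
Step 2: a = {'val': 0}, b = {'val': 41}.
Step 3: a['val'] += 3 = 3. result = 3 + 41 = 44

The answer is 44.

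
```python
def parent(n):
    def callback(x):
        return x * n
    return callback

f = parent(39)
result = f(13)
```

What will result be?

Step 1: parent(39) creates a closure capturing n = 39.
Step 2: f(13) computes 13 * 39 = 507.
Step 3: result = 507

The answer is 507.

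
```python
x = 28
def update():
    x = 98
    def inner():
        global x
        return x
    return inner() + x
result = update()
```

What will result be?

Step 1: Global x = 28. update() shadows with local x = 98.
Step 2: inner() uses global keyword, so inner() returns global x = 28.
Step 3: update() returns 28 + 98 = 126

The answer is 126.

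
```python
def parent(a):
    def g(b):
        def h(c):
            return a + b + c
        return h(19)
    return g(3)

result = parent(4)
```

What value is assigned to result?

Step 1: a = 4, b = 3, c = 19 across three nested scopes.
Step 2: h() accesses all three via LEGB rule.
Step 3: result = 4 + 3 + 19 = 26

The answer is 26.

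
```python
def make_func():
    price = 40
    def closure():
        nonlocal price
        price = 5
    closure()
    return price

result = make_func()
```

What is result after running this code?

Step 1: make_func() sets price = 40.
Step 2: closure() uses nonlocal to reassign price = 5.
Step 3: result = 5

The answer is 5.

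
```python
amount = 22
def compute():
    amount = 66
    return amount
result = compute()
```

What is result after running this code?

Step 1: Global amount = 22.
Step 2: compute() creates local amount = 66, shadowing the global.
Step 3: Returns local amount = 66. result = 66

The answer is 66.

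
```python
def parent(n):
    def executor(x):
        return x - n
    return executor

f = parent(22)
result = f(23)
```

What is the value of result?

Step 1: parent(22) creates a closure capturing n = 22.
Step 2: f(23) computes 23 - 22 = 1.
Step 3: result = 1

The answer is 1.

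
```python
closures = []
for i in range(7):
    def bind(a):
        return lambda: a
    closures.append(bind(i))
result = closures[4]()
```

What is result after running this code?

Step 1: bind(i) creates a new scope capturing a = i at call time.
Step 2: closures[4] = bind(4), so its lambda captures a = 4.
Step 3: result = 4 (closure factory fixes late binding)

The answer is 4.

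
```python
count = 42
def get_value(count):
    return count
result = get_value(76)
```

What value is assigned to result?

Step 1: Global count = 42.
Step 2: get_value(76) takes parameter count = 76, which shadows the global.
Step 3: result = 76

The answer is 76.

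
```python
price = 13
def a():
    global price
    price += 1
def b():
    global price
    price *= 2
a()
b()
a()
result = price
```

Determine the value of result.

Step 1: price = 13.
Step 2: a(): price = 13 + 1 = 14.
Step 3: b(): price = 14 * 2 = 28.
Step 4: a(): price = 28 + 1 = 29

The answer is 29.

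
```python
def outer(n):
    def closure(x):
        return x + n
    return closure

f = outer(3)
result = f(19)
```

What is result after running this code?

Step 1: outer(3) creates a closure that captures n = 3.
Step 2: f(19) calls the closure with x = 19, returning 19 + 3 = 22.
Step 3: result = 22

The answer is 22.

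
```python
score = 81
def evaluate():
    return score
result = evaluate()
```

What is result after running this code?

Step 1: score = 81 is defined in the global scope.
Step 2: evaluate() looks up score. No local score exists, so Python checks the global scope via LEGB rule and finds score = 81.
Step 3: result = 81

The answer is 81.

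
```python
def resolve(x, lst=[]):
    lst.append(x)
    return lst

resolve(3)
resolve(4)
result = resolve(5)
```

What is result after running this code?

Step 1: Mutable default argument gotcha! The list [] is created once.
Step 2: Each call appends to the SAME list: [3], [3, 4], [3, 4, 5].
Step 3: result = [3, 4, 5]

The answer is [3, 4, 5].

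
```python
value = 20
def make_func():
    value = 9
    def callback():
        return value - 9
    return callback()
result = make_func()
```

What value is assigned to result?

Step 1: make_func() shadows global value with value = 9.
Step 2: callback() finds value = 9 in enclosing scope, computes 9 - 9 = 0.
Step 3: result = 0

The answer is 0.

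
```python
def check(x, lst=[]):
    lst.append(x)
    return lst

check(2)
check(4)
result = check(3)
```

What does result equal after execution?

Step 1: Mutable default argument gotcha! The list [] is created once.
Step 2: Each call appends to the SAME list: [2], [2, 4], [2, 4, 3].
Step 3: result = [2, 4, 3]

The answer is [2, 4, 3].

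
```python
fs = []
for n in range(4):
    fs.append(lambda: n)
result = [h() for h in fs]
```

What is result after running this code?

Step 1: All 4 lambdas share the same variable n.
Step 2: After the loop, n = 3.
Step 3: Each call returns 3. result = [3, 3, 3, 3]

The answer is [3, 3, 3, 3].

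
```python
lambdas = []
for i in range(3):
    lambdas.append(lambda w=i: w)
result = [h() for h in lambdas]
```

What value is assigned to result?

Step 1: Default arg w=i captures i at each iteration.
Step 2: Each lambda has its own default: 0, 1, ..., 2.
Step 3: result = [0, 1, 2]

The answer is [0, 1, 2].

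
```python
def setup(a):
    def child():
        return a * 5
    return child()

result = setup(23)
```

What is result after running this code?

Step 1: setup(23) binds parameter a = 23.
Step 2: child() accesses a = 23 from enclosing scope.
Step 3: result = 23 * 5 = 115

The answer is 115.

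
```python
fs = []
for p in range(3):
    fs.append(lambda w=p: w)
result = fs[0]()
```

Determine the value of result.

Step 1: Default argument w=p captures p's value at each iteration.
Step 2: fs[0] captured w = 0 when p was 0.
Step 3: result = 0

The answer is 0.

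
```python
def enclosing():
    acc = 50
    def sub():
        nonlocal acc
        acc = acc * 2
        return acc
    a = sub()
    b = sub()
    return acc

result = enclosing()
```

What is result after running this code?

Step 1: acc starts at 50.
Step 2: First sub(): acc = 50 * 2 = 100.
Step 3: Second sub(): acc = 100 * 2 = 200.
Step 4: result = 200

The answer is 200.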